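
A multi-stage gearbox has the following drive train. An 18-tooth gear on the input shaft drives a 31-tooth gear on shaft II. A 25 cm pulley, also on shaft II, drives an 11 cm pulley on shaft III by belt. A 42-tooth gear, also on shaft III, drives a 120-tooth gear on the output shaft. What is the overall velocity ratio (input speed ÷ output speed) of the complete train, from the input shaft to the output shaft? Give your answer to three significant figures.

Each stage contributes driven/driver: gear mesh 31/18 = 1.7222, belt 11/25 = 0.44, gear mesh 120/42 = 2.8571.
Overall: 1.7222 × 0.44 × 2.8571 = 2.1651.

2.17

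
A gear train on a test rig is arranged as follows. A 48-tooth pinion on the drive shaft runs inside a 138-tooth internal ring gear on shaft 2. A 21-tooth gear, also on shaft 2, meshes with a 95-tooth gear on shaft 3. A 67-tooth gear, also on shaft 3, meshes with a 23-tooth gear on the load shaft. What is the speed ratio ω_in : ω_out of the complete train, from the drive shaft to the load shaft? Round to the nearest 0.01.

Each stage contributes driven/driver: internal gear 138/48 = 2.875, gear mesh 95/21 = 4.5238, gear mesh 23/67 = 0.34328.
Overall: 2.875 × 4.5238 × 0.34328 = 4.4647.

4.46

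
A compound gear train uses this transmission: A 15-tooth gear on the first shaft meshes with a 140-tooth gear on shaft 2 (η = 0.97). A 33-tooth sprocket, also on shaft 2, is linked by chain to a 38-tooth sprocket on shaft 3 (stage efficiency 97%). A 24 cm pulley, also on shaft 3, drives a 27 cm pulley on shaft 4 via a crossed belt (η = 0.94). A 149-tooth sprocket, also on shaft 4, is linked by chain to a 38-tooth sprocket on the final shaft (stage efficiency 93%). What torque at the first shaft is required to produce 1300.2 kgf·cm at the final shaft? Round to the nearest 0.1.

512.6 kgf·cm

Overall ratio R = 9.3333 × 1.1515 × 1.125 × 0.25503 = 3.0836; overall efficiency η = 0.97 × 0.97 × 0.94 × 0.93 = 0.8225.
Input torque = output torque / (R × η) = 1300.2 / (3.0836 × 0.8225) = 512.62 kgf·cm.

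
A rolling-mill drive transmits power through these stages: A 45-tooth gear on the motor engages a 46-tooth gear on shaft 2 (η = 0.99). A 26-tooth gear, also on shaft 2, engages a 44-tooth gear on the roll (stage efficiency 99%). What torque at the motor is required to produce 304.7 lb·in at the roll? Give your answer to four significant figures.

Overall ratio R = 1.0222 × 1.6923 = 1.7299; overall efficiency η = 0.99 × 0.99 = 0.9801.
Input torque = output torque / (R × η) = 304.7 / (1.7299 × 0.9801) = 179.71 lb·in.

179.7 lb·in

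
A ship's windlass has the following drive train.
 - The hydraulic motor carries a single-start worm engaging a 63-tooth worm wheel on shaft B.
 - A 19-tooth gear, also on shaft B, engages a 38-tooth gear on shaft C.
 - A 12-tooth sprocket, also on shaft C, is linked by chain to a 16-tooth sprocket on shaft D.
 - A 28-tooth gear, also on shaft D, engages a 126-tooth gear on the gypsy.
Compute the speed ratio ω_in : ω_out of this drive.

Each stage contributes driven/driver: worm 63/1 = 63, gear mesh 38/19 = 2, chain 16/12 = 1.3333, gear mesh 126/28 = 4.5.
Overall: 63 × 2 × 1.3333 × 4.5 = 756.

756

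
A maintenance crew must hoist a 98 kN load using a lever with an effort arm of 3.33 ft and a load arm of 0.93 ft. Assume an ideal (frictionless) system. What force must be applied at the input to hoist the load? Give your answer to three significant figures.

27.4 kN

Lever MA = effort arm / load arm = 3.33/0.93 = 3.5806.
Effort = load / MA = 98 / 3.5806 = 27.369 kN.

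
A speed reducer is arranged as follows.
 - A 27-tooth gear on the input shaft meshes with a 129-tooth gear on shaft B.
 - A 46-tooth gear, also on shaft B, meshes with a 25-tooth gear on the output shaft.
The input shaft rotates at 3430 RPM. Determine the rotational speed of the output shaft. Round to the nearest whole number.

1321 RPM

gear mesh 129/27 = 4.7778 → 3430/4.7778 = 717.91 RPM
gear mesh 25/46 = 0.54348 → 717.91/0.54348 = 1320.9 RPM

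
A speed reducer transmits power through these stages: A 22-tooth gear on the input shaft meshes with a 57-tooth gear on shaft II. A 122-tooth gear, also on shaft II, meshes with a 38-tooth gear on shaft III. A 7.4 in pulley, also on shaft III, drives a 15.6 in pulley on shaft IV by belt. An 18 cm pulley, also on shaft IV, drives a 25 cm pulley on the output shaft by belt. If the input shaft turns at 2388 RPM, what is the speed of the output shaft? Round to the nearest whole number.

1011 RPM

Gear mesh: ratio = 57/22 = 2.5909, so shaft II turns at 2388 / 2.5909 = 921.68 RPM.
Gear mesh: ratio = 38/122 = 0.31148, so shaft III turns at 921.68 / 0.31148 = 2959.1 RPM.
Belt: ratio = 15.6/7.4 = 2.1081, so shaft IV turns at 2959.1 / 2.1081 = 1403.7 RPM.
Belt: ratio = 25/18 = 1.3889, so the output shaft turns at 1403.7 / 1.3889 = 1010.6 RPM.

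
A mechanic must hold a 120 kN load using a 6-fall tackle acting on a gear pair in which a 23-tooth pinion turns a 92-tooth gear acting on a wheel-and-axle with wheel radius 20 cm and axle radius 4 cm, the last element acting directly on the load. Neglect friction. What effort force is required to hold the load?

1 kN

Block-and-tackle MA = number of supporting rope parts = 6.
Gear pair MA = 92/23 = 4.
Wheel-and-axle MA = R/r = 20/4 = 5.
Combined ideal MA = 6 × 4 × 5 = 120.
Effort = load / MA = 120 / 120 = 1 kN.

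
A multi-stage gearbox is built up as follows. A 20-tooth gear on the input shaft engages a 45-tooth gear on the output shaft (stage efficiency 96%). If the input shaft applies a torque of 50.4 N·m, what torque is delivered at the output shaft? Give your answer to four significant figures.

108.9 N·m

Gear mesh: ratio = 45/20 = 2.25; torque at the output shaft = 50.4 × 2.25 × 0.96 = 108.86 N·m.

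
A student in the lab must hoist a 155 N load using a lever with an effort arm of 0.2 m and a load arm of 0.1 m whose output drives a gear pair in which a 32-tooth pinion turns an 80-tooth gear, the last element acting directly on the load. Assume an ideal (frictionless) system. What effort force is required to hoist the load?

Lever MA = effort arm / load arm = 0.2/0.1 = 2.
Gear pair MA = 80/32 = 2.5.
Combined ideal MA = 2 × 2.5 = 5.
Effort = load / MA = 155 / 5 = 31 N.

31 N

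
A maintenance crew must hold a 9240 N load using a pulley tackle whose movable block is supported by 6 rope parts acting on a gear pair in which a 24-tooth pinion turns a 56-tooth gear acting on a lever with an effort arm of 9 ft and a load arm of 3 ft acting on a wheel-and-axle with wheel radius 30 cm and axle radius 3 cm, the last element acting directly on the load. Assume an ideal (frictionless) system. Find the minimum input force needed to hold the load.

22 N

Block-and-tackle MA = number of supporting rope parts = 6.
Gear pair MA = 56/24 = 2.3333.
Lever MA = effort arm / load arm = 9/3 = 3.
Wheel-and-axle MA = R/r = 30/3 = 10.
Combined ideal MA = 6 × 2.3333 × 3 × 10 = 420.
Effort = load / MA = 9240 / 420 = 22 N.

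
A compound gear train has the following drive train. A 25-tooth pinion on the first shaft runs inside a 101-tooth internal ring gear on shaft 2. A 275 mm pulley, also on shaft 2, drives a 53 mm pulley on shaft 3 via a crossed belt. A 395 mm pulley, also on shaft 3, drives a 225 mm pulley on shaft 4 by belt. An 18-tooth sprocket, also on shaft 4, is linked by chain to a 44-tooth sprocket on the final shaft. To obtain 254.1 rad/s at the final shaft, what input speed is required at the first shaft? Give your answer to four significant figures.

Overall ratio R = 4.04 × 0.19273 × 0.56962 × 2.4444 = 1.0842.
Required input speed = output speed × R = 254.1 × 1.0842 = 275.48 rad/s.

275.5 rad/s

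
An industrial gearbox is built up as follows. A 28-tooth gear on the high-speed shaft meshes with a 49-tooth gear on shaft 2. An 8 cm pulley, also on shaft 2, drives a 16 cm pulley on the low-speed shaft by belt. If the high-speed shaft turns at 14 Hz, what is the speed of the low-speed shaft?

4 Hz

the high-speed shaft → shaft 2 (gear mesh, 49/28): 14 ÷ 1.75 = 8 Hz
shaft 2 → the low-speed shaft (belt, 16/8): 8 ÷ 2 = 4 Hz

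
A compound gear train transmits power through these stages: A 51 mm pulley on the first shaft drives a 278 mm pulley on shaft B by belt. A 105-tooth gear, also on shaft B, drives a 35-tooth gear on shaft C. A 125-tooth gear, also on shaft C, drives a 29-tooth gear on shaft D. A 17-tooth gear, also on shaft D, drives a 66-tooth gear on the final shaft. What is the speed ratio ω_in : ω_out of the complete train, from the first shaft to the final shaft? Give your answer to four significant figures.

Each stage contributes driven/driver: belt 278/51 = 5.451, gear mesh 35/105 = 0.33333, gear mesh 29/125 = 0.232, gear mesh 66/17 = 3.8824.
Overall: 5.451 × 0.33333 × 0.232 × 3.8824 = 1.6366.

1.637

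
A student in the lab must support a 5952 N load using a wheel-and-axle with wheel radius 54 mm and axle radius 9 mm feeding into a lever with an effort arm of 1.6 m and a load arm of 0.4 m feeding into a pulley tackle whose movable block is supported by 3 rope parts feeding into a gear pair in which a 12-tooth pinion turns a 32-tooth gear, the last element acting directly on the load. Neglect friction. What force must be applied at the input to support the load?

Wheel-and-axle MA = R/r = 54/9 = 6.
Lever MA = effort arm / load arm = 1.6/0.4 = 4.
Block-and-tackle MA = number of supporting rope parts = 3.
Gear pair MA = 32/12 = 2.6667.
Combined ideal MA = 6 × 4 × 3 × 2.6667 = 192.
Effort = load / MA = 5952 / 192 = 31 N.

31 N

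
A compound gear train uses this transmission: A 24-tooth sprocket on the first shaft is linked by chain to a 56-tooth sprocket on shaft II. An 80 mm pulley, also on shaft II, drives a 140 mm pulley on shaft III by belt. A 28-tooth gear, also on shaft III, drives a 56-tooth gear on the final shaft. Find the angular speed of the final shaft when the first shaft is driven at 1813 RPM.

222 RPM

the first shaft → shaft II (chain, 56/24): 1813 ÷ 2.3333 = 777 RPM
shaft II → shaft III (belt, 140/80): 777 ÷ 1.75 = 444 RPM
shaft III → the final shaft (gear mesh, 56/28): 444 ÷ 2 = 222 RPM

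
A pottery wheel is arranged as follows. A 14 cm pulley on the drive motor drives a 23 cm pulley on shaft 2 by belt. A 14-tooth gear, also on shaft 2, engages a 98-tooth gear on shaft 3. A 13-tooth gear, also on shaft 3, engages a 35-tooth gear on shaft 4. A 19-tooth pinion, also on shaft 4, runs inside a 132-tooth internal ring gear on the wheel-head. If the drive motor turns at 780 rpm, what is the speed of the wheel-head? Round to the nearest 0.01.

3.63 rpm

Belt: ratio = 23/14 = 1.6429, so shaft 2 turns at 780 / 1.6429 = 474.78 rpm.
Gear mesh: ratio = 98/14 = 7, so shaft 3 turns at 474.78 / 7 = 67.826 rpm.
Gear mesh: ratio = 35/13 = 2.6923, so shaft 4 turns at 67.826 / 2.6923 = 25.193 rpm.
Internal gear: ratio = 132/19 = 6.9474, so the wheel-head turns at 25.193 / 6.9474 = 3.6262 rpm.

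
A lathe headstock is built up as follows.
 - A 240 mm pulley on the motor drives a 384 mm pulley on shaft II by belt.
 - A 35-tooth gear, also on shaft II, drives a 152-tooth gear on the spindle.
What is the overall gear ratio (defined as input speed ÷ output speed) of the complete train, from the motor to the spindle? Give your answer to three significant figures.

6.95

Each stage contributes driven/driver: belt 384/240 = 1.6, gear mesh 152/35 = 4.3429.
Overall: 1.6 × 4.3429 = 6.9486.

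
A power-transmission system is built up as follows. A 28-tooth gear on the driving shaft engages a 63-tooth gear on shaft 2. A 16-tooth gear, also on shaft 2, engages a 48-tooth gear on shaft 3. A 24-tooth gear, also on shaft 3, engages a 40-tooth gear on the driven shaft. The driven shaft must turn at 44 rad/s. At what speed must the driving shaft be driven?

495 rad/s

Overall ratio R = 2.25 × 3 × 1.6667 = 11.25.
Required input speed = output speed × R = 44 × 11.25 = 495 rad/s.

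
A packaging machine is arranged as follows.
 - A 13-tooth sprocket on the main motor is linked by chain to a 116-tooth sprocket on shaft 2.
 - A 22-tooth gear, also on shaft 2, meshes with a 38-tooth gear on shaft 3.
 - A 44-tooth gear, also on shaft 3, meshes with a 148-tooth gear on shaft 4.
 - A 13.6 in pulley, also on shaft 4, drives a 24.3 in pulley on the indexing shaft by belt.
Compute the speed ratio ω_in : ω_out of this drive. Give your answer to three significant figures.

92.6

Each stage contributes driven/driver: chain 116/13 = 8.9231, gear mesh 38/22 = 1.7273, gear mesh 148/44 = 3.3636, belt 24.3/13.6 = 1.7868.
Overall: 8.9231 × 1.7273 × 3.3636 × 1.7868 = 92.63.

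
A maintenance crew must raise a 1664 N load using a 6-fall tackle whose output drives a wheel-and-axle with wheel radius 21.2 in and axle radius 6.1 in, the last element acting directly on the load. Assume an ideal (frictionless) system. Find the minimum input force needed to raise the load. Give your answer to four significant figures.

79.80 N

Block-and-tackle MA = number of supporting rope parts = 6.
Wheel-and-axle MA = R/r = 21.2/6.1 = 3.4754.
Combined ideal MA = 6 × 3.4754 = 20.852.
Effort = load / MA = 1664 / 20.852 = 79.799 N.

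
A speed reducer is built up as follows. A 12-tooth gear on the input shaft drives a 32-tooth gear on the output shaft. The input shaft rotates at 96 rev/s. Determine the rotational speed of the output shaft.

36 rev/s

the input shaft → the output shaft (gear mesh, 32/12): 96 ÷ 2.6667 = 36 rev/s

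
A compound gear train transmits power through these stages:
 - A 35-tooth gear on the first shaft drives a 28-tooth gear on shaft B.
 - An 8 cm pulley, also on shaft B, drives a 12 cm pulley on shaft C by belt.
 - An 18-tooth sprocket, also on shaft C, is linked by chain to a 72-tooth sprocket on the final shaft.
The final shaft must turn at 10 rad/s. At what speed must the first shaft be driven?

Overall ratio R = 0.8 × 1.5 × 4 = 4.8.
Required input speed = output speed × R = 10 × 4.8 = 48 rad/s.

48 rad/s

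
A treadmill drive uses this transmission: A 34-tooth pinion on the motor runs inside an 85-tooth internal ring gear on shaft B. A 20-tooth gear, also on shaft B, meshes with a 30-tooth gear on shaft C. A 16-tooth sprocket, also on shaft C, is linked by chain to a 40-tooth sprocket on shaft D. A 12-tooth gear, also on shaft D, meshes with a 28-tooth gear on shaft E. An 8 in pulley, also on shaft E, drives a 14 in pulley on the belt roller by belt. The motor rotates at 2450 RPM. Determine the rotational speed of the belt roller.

the motor → shaft B (internal gear, 85/34): 2450 ÷ 2.5 = 980 RPM
shaft B → shaft C (gear mesh, 30/20): 980 ÷ 1.5 = 653.33 RPM
shaft C → shaft D (chain, 40/16): 653.33 ÷ 2.5 = 261.33 RPM
shaft D → shaft E (gear mesh, 28/12): 261.33 ÷ 2.3333 = 112 RPM
shaft E → the belt roller (belt, 14/8): 112 ÷ 1.75 = 64 RPM

64 RPM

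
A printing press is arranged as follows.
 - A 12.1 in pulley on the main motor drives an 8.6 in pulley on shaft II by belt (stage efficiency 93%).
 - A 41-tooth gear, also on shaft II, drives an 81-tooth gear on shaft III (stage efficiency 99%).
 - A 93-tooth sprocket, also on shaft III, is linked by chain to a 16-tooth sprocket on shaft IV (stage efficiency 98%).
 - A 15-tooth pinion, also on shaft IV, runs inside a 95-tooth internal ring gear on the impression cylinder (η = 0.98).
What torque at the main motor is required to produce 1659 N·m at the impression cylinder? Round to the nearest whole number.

1226 N·m

Overall ratio R = 0.71074 × 1.9756 × 0.17204 × 6.3333 = 1.53; overall efficiency η = 0.93 × 0.99 × 0.98 × 0.98 = 0.8842.
Input torque = output torque / (R × η) = 1659 / (1.53 × 0.8842) = 1226.3 N·m.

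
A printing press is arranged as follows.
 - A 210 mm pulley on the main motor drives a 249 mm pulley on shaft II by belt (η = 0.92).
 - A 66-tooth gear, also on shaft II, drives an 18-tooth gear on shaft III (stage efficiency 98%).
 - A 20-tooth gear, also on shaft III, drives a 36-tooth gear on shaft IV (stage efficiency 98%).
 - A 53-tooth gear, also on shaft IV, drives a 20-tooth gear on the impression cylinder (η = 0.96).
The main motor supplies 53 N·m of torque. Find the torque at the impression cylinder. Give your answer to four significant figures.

9.875 N·m

belt 249/210 = 1.1857 → τ = 53·1.1857·0.92 = 57.815 N·m
gear mesh 18/66 = 0.27273 → τ = 57.815·0.27273·0.98 = 15.452 N·m
gear mesh 36/20 = 1.8 → τ = 15.452·1.8·0.98 = 27.258 N·m
gear mesh 20/53 = 0.37736 → τ = 27.258·0.37736·0.96 = 9.8747 N·m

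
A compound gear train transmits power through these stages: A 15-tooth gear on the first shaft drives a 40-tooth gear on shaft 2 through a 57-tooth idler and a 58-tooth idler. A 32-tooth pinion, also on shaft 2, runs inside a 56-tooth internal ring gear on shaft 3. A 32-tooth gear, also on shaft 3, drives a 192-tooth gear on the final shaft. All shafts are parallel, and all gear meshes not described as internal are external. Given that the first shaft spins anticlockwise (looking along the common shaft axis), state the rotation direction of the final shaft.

anticlockwise

the first shaft → shaft 2: driver → idler → idler → driven is 3 external meshes, 3 reversals → CW.
shaft 2 → shaft 3: internal mesh, same direction → CW.
shaft 3 → the final shaft: external mesh, 1 reversal → CCW.
4 reversals in total — an even number — so the final shaft turns the same way as the first shaft.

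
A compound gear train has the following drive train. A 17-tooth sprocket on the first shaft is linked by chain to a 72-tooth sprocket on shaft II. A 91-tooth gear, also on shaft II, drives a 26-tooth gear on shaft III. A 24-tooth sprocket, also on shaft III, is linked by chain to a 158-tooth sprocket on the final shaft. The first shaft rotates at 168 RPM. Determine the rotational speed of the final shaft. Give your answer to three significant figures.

21.1 RPM

Chain: ratio = 72/17 = 4.2353, so shaft II turns at 168 / 4.2353 = 39.667 RPM.
Gear mesh: ratio = 26/91 = 0.28571, so shaft III turns at 39.667 / 0.28571 = 138.83 RPM.
Chain: ratio = 158/24 = 6.5833, so the final shaft turns at 138.83 / 6.5833 = 21.089 RPM.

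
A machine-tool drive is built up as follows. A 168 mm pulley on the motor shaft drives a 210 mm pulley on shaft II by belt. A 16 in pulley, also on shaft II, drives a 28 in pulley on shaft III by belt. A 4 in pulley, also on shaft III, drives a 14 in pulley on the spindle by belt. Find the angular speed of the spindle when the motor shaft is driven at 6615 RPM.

864 RPM

Belt: ratio = 210/168 = 1.25, so shaft II turns at 6615 / 1.25 = 5292 RPM.
Belt: ratio = 28/16 = 1.75, so shaft III turns at 5292 / 1.75 = 3024 RPM.
Belt: ratio = 14/4 = 3.5, so the spindle turns at 3024 / 3.5 = 864 RPM.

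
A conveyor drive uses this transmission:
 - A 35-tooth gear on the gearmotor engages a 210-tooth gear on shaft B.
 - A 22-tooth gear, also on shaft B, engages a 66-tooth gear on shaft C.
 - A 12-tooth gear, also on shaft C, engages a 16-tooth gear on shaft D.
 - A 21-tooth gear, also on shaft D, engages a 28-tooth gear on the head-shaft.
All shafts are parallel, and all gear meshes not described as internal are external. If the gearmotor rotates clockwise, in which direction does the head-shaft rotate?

the gearmotor → shaft B: external mesh, 1 reversal → CCW.
shaft B → shaft C: external mesh, 1 reversal → CW.
shaft C → shaft D: external mesh, 1 reversal → CCW.
shaft D → the head-shaft: external mesh, 1 reversal → CW.
4 reversals in total — an even number — so the head-shaft turns the same way as the gearmotor.

clockwise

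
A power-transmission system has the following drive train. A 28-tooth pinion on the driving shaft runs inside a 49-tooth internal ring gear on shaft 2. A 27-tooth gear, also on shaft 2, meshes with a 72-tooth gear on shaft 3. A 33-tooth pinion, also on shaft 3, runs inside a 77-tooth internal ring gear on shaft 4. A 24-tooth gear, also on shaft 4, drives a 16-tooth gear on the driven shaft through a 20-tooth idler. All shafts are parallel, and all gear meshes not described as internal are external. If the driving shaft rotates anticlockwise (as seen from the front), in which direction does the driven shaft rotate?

clockwise

the driving shaft → shaft 2: internal mesh, same direction → CCW.
shaft 2 → shaft 3: external mesh, 1 reversal → CW.
shaft 3 → shaft 4: internal mesh, same direction → CW.
shaft 4 → the driven shaft: driver → idler → driven is 2 external meshes, 2 reversals → CW.
3 reversals in total — an odd number — so the driven shaft turns opposite to the driving shaft.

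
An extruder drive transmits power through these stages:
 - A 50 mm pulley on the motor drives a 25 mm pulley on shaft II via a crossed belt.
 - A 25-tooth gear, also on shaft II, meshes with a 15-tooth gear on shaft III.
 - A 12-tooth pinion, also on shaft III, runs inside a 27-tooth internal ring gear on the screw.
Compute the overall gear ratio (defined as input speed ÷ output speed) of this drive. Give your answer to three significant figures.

0.675

Each stage contributes driven/driver: belt 25/50 = 0.5, gear mesh 15/25 = 0.6, internal gear 27/12 = 2.25.
Overall: 0.5 × 0.6 × 2.25 = 0.675.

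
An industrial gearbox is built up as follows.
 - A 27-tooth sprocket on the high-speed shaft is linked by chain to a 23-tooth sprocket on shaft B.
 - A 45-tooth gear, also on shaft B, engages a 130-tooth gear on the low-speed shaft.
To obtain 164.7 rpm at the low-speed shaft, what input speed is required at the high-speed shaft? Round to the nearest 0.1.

Overall ratio R = 0.85185 × 2.8889 = 2.4609.
Required input speed = output speed × R = 164.7 × 2.4609 = 405.31 rpm.

405.3 rpm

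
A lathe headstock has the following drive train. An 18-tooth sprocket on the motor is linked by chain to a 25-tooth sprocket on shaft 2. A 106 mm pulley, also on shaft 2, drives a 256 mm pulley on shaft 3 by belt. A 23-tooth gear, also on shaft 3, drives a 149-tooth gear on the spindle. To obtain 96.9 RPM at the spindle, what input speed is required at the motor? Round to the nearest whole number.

Overall ratio R = 1.3889 × 2.4151 × 6.4783 = 21.73.
Required input speed = output speed × R = 96.9 × 21.73 = 2105.6 RPM.

2106 RPM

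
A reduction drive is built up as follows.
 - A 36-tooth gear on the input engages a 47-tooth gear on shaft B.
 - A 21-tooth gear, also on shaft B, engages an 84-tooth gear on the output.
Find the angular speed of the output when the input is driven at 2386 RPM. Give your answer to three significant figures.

457 RPM

gear mesh 47/36 = 1.3056 → 2386/1.3056 = 1827.6 RPM
gear mesh 84/21 = 4 → 1827.6/4 = 456.89 RPM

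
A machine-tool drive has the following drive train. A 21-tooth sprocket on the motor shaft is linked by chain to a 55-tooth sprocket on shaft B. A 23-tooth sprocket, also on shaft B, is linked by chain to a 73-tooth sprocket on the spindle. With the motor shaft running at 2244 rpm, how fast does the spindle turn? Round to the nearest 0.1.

270.0 rpm

the motor shaft → shaft B (chain, 55/21): 2244 ÷ 2.619 = 856.8 rpm
shaft B → the spindle (chain, 73/23): 856.8 ÷ 3.1739 = 269.95 rpm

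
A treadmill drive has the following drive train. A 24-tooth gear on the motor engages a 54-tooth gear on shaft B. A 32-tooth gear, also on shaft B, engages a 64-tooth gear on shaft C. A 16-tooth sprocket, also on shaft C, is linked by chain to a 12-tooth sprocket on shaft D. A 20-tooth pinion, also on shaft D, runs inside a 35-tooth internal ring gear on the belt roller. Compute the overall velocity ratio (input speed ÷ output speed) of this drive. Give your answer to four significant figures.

5.906

Each stage contributes driven/driver: gear mesh 54/24 = 2.25, gear mesh 64/32 = 2, chain 12/16 = 0.75, internal gear 35/20 = 1.75.
Overall: 2.25 × 2 × 0.75 × 1.75 = 5.9062.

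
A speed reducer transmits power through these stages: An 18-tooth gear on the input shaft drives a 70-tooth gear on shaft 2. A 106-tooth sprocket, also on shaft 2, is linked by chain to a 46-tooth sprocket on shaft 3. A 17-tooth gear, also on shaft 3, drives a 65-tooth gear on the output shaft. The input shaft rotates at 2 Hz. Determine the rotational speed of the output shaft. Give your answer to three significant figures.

0.310 Hz

gear mesh 70/18 = 3.8889 → 2/3.8889 = 0.51429 Hz
chain 46/106 = 0.43396 → 0.51429/0.43396 = 1.1851 Hz
gear mesh 65/17 = 3.8235 → 1.1851/3.8235 = 0.30995 Hz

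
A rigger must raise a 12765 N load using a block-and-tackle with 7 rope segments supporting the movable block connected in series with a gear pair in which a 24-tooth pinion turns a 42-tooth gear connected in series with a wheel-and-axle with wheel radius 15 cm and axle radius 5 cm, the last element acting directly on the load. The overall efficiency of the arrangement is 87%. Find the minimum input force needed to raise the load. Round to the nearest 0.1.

399.2 N

Block-and-tackle MA = number of supporting rope parts = 7.
Gear pair MA = 42/24 = 1.75.
Wheel-and-axle MA = R/r = 15/5 = 3.
Combined ideal MA = 7 × 1.75 × 3 = 36.75.
Actual MA = 36.75 × 0.87 = 31.973.
Effort = load / actual MA = 12765 / 31.973 = 399.25 N.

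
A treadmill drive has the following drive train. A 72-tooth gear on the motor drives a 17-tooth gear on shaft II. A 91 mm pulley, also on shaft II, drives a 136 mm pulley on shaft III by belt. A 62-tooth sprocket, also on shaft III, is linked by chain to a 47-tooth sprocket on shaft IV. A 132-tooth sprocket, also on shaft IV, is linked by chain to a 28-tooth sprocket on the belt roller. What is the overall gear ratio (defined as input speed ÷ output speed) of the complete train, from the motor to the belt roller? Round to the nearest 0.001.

Each stage contributes driven/driver: gear mesh 17/72 = 0.23611, belt 136/91 = 1.4945, chain 47/62 = 0.75806, chain 28/132 = 0.21212.
Overall: 0.23611 × 1.4945 × 0.75806 × 0.21212 = 0.056742.

0.057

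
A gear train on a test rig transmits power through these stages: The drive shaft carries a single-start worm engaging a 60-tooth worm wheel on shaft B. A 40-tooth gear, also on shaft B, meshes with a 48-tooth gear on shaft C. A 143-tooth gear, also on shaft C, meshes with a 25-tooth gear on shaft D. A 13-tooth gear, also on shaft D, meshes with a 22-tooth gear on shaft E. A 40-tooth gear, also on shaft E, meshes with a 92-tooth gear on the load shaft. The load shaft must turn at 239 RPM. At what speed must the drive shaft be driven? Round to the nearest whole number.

Overall ratio R = 60 × 1.2 × 0.17483 × 1.6923 × 2.3 = 48.994.
Required input speed = output speed × R = 239 × 48.994 = 11710 RPM.

11710 RPM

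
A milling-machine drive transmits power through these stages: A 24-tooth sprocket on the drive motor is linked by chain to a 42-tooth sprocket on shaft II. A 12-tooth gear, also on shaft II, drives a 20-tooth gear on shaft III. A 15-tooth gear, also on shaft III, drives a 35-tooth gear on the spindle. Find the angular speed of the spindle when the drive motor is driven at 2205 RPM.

Chain: ratio = 42/24 = 1.75, so shaft II turns at 2205 / 1.75 = 1260 RPM.
Gear mesh: ratio = 20/12 = 1.6667, so shaft III turns at 1260 / 1.6667 = 756 RPM.
Gear mesh: ratio = 35/15 = 2.3333, so the spindle turns at 756 / 2.3333 = 324 RPM.

324 RPM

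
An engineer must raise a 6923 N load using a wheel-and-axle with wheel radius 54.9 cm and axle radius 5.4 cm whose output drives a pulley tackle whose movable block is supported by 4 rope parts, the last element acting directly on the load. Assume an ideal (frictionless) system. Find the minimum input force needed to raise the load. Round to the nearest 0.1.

170.2 N

Wheel-and-axle MA = R/r = 54.9/5.4 = 10.167.
Block-and-tackle MA = number of supporting rope parts = 4.
Combined ideal MA = 10.167 × 4 = 40.667.
Effort = load / MA = 6923 / 40.667 = 170.24 N.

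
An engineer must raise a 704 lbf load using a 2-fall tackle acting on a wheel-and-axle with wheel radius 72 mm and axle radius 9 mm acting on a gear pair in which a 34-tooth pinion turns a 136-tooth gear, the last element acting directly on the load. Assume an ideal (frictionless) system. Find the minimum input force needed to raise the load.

11 lbf

Block-and-tackle MA = number of supporting rope parts = 2.
Wheel-and-axle MA = R/r = 72/9 = 8.
Gear pair MA = 136/34 = 4.
Combined ideal MA = 2 × 8 × 4 = 64.
Effort = load / MA = 704 / 64 = 11 lbf.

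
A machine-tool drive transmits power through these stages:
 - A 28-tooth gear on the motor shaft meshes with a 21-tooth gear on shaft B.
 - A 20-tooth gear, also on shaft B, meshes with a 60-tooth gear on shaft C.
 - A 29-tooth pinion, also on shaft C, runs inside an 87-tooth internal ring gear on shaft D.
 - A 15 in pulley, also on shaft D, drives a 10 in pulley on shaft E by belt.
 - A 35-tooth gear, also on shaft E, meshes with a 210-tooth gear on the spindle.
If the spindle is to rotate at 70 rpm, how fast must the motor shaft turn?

1890 rpm

Overall ratio R = 0.75 × 3 × 3 × 0.66667 × 6 = 27.
Required input speed = output speed × R = 70 × 27 = 1890 rpm.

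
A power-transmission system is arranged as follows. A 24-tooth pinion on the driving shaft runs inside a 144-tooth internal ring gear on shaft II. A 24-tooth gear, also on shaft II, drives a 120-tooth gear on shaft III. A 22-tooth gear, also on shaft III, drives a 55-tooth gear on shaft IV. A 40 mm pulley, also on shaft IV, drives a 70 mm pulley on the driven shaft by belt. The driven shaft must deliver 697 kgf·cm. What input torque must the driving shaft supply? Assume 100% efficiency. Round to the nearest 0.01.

Overall ratio R = 6 × 5 × 2.5 × 1.75 = 131.25.
Input torque = output torque / R = 697 / 131.25 = 5.3105 kgf·cm.

5.31 kgf·cm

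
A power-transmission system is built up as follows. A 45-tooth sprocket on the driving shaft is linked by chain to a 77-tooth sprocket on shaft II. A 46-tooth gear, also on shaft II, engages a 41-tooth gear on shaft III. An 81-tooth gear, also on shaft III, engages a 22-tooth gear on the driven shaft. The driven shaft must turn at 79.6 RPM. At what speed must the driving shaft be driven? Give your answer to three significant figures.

33.0 RPM

Overall ratio R = 1.7111 × 0.8913 × 0.2716 = 0.41423.
Required input speed = output speed × R = 79.6 × 0.41423 = 32.973 RPM.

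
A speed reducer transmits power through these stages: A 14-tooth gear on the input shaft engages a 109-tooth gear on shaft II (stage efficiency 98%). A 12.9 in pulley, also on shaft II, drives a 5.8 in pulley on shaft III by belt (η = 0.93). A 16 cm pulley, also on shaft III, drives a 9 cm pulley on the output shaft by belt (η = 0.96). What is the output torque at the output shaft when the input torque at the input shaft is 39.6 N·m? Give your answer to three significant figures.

68.2 N·m

gear mesh 109/14 = 7.7857 → τ = 39.6·7.7857·0.98 = 302.15 N·m
belt 5.8/12.9 = 0.44961 → τ = 302.15·0.44961·0.93 = 126.34 N·m
belt 9/16 = 0.5625 → τ = 126.34·0.5625·0.96 = 68.224 N·m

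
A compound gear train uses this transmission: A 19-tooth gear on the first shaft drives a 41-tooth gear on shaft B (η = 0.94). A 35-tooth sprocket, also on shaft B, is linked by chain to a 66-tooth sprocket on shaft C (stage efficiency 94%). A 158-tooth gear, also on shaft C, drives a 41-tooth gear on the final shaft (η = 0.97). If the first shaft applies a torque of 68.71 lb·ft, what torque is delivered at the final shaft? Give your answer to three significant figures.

62.2 lb·ft

Gear mesh: ratio = 41/19 = 2.1579; torque at shaft B = 68.71 × 2.1579 × 0.94 = 139.37 lb·ft.
Chain: ratio = 66/35 = 1.8857; torque at shaft C = 139.37 × 1.8857 × 0.94 = 247.05 lb·ft.
Gear mesh: ratio = 41/158 = 0.25949; torque at the final shaft = 247.05 × 0.25949 × 0.97 = 62.184 lb·ft.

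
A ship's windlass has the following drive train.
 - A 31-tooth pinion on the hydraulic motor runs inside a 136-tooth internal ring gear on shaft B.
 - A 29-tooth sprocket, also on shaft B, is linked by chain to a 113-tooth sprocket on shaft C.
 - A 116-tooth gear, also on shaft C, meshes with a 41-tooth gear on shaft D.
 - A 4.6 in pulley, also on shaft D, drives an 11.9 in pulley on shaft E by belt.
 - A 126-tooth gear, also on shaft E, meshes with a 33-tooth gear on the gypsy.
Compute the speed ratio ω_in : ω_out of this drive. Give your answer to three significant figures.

Each stage contributes driven/driver: internal gear 136/31 = 4.3871, chain 113/29 = 3.8966, gear mesh 41/116 = 0.35345, belt 11.9/4.6 = 2.587, gear mesh 33/126 = 0.2619.
Overall: 4.3871 × 3.8966 × 0.35345 × 2.587 × 0.2619 = 4.0937.

4.09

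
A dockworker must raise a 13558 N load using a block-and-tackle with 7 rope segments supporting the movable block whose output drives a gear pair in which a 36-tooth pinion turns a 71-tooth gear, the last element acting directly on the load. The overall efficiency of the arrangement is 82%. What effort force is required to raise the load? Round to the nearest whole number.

1198 N

Block-and-tackle MA = number of supporting rope parts = 7.
Gear pair MA = 71/36 = 1.9722.
Combined ideal MA = 7 × 1.9722 = 13.806.
Actual MA = 13.806 × 0.82 = 11.321.
Effort = load / actual MA = 13558 / 11.321 = 1197.6 N.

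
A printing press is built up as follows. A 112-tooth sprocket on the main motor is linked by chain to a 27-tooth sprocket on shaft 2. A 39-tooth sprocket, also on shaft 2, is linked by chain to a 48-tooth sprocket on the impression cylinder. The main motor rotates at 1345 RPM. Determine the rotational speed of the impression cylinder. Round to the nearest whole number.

Chain: ratio = 27/112 = 0.24107, so shaft 2 turns at 1345 / 0.24107 = 5579.3 RPM.
Chain: ratio = 48/39 = 1.2308, so the impression cylinder turns at 5579.3 / 1.2308 = 4533.1 RPM.

4533 RPM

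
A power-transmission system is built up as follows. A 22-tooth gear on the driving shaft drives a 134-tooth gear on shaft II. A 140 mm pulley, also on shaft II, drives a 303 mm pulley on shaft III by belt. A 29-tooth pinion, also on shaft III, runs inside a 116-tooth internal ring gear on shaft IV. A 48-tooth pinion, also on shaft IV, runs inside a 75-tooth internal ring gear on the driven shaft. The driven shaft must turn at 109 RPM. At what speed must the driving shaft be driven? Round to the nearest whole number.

Overall ratio R = 6.0909 × 2.1643 × 4 × 1.5625 = 82.39.
Required input speed = output speed × R = 109 × 82.39 = 8980.6 RPM.

8981 RPM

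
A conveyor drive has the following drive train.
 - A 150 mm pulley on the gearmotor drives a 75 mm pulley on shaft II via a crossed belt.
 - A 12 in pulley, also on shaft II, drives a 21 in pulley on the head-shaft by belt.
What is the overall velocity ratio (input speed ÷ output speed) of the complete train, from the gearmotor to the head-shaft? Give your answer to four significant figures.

Each stage contributes driven/driver: belt 75/150 = 0.5, belt 21/12 = 1.75.
Overall: 0.5 × 1.75 = 0.875.

0.8750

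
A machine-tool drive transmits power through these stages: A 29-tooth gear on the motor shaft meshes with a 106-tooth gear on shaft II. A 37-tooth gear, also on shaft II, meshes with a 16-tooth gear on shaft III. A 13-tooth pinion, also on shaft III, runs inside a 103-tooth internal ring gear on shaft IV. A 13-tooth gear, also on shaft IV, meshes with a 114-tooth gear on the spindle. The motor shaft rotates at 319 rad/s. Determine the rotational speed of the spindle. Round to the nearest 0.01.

gear mesh 106/29 = 3.6552 → 319/3.6552 = 87.274 rad/s
gear mesh 16/37 = 0.43243 → 87.274/0.43243 = 201.82 rad/s
internal gear 103/13 = 7.9231 → 201.82/7.9231 = 25.472 rad/s
gear mesh 114/13 = 8.7692 → 25.472/8.7692 = 2.9048 rad/s

2.90 rad/s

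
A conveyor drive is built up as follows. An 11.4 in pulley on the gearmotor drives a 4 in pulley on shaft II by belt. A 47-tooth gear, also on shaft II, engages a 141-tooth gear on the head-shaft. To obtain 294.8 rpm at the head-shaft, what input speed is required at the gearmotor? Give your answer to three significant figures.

310 rpm

Overall ratio R = 0.35088 × 3 = 1.0526.
Required input speed = output speed × R = 294.8 × 1.0526 = 310.32 rpm.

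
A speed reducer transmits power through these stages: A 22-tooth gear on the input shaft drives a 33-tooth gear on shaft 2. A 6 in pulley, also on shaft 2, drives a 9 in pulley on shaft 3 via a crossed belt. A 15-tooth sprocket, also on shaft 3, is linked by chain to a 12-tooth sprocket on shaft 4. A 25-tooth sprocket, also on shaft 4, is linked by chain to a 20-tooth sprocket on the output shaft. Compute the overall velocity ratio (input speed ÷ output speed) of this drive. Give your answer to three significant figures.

1.44

Each stage contributes driven/driver: gear mesh 33/22 = 1.5, belt 9/6 = 1.5, chain 12/15 = 0.8, chain 20/25 = 0.8.
Overall: 1.5 × 1.5 × 0.8 × 0.8 = 1.44.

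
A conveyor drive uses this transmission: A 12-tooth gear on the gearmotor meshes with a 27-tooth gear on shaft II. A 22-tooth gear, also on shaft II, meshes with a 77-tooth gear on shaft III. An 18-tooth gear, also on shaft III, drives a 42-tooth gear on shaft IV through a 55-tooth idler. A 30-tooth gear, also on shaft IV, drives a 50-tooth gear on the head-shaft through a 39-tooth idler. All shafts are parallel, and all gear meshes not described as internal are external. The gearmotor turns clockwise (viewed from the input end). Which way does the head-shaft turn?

the gearmotor → shaft II: external mesh, 1 reversal → CCW.
shaft II → shaft III: external mesh, 1 reversal → CW.
shaft III → shaft IV: driver → idler → driven is 2 external meshes, 2 reversals → CW.
shaft IV → the head-shaft: driver → idler → driven is 2 external meshes, 2 reversals → CW.
6 reversals in total — an even number — so the head-shaft turns the same way as the gearmotor.

clockwise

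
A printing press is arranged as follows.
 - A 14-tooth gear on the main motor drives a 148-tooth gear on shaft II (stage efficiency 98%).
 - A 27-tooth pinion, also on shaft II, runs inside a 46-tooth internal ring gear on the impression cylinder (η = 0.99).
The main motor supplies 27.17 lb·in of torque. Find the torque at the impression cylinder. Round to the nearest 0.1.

474.8 lb·in

Gear mesh: ratio = 148/14 = 10.571; torque at shaft II = 27.17 × 10.571 × 0.98 = 281.48 lb·in.
Internal gear: ratio = 46/27 = 1.7037; torque at the impression cylinder = 281.48 × 1.7037 × 0.99 = 474.76 lb·in.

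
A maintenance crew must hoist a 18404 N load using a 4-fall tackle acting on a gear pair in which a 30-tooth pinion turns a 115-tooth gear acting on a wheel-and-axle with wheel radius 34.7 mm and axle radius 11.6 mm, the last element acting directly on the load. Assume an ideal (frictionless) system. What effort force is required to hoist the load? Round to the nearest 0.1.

401.2 N

Block-and-tackle MA = number of supporting rope parts = 4.
Gear pair MA = 115/30 = 3.8333.
Wheel-and-axle MA = R/r = 34.7/11.6 = 2.9914.
Combined ideal MA = 4 × 3.8333 × 2.9914 = 45.868.
Effort = load / MA = 18404 / 45.868 = 401.24 N.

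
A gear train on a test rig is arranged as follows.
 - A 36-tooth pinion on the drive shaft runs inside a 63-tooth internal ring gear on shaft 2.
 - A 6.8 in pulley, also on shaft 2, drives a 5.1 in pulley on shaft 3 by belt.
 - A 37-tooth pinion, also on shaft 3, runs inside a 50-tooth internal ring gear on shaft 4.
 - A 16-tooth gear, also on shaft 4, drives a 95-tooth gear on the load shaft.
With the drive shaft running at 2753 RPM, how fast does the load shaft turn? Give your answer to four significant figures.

the drive shaft → shaft 2 (internal gear, 63/36): 2753 ÷ 1.75 = 1573.1 RPM
shaft 2 → shaft 3 (belt, 5.1/6.8): 1573.1 ÷ 0.75 = 2097.5 RPM
shaft 3 → shaft 4 (internal gear, 50/37): 2097.5 ÷ 1.3514 = 1552.2 RPM
shaft 4 → the load shaft (gear mesh, 95/16): 1552.2 ÷ 5.9375 = 261.42 RPM

261.4 RPM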